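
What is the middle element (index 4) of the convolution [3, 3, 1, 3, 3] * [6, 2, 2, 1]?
Use y[k] = Σ_i a[i]·b[k-i] at k=4. y[4] = 3×1 + 1×2 + 3×2 + 3×6 = 29

29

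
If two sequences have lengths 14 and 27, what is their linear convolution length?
Linear/full convolution length: m + n - 1 = 14 + 27 - 1 = 40

40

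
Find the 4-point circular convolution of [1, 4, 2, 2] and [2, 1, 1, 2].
Use y[k] = Σ_j f[j]·g[(k-j) mod 4]. y[0] = 1×2 + 4×2 + 2×1 + 2×1 = 14; y[1] = 1×1 + 4×2 + 2×2 + 2×1 = 15; y[2] = 1×1 + 4×1 + 2×2 + 2×2 = 13; y[3] = 1×2 + 4×1 + 2×1 + 2×2 = 12. Result: [14, 15, 13, 12]

[14, 15, 13, 12]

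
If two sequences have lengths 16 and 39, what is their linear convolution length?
Linear/full convolution length: m + n - 1 = 16 + 39 - 1 = 54

54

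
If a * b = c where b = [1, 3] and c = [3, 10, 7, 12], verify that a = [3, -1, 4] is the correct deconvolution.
Forward-compute [3, -1, 4] * [1, 3]: c[0] = 3×1 = 3; c[1] = 3×3 + -1×1 = 8; c[2] = -1×3 + 4×1 = 1; c[3] = 4×3 = 12 → [3, 8, 1, 12]. Does not match given c = [3, 10, 7, 12].

Not verified. [3, -1, 4] * [1, 3] = [3, 8, 1, 12], which differs from [3, 10, 7, 12] at index 1.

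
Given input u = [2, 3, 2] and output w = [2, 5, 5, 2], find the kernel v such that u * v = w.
Output length 4 = len(u) + len(v) - 1 ⇒ len(v) = 2. Solve v forward using v[k] = (w[k] - Σ_{i≥1} u[i]·v[k-i]) / u[0]: v[0] = w[0] / u[0] = 2 / 2 = 1; v[1] = (w[1] - 3×1) / u[0] = (5 - 3×1) / 2 = 1. So v = [1, 1]. Forward-check [2, 3, 2] * [1, 1]: w[0] = 2×1 = 2; w[1] = 2×1 + 3×1 = 5; w[2] = 3×1 + 2×1 = 5; w[3] = 2×1 = 2 → [2, 5, 5, 2] ✓

[1, 1]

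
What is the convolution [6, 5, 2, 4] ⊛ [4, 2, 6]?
y[0] = 6×4 = 24; y[1] = 6×2 + 5×4 = 32; y[2] = 6×6 + 5×2 + 2×4 = 54; y[3] = 5×6 + 2×2 + 4×4 = 50; y[4] = 2×6 + 4×2 = 20; y[5] = 4×6 = 24

[24, 32, 54, 50, 20, 24]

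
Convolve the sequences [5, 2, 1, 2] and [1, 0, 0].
y[0] = 5×1 = 5; y[1] = 5×0 + 2×1 = 2; y[2] = 5×0 + 2×0 + 1×1 = 1; y[3] = 2×0 + 1×0 + 2×1 = 2; y[4] = 1×0 + 2×0 = 0; y[5] = 2×0 = 0

[5, 2, 1, 2, 0, 0]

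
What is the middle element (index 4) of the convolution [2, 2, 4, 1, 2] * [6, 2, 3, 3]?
Use y[k] = Σ_i a[i]·b[k-i] at k=4. y[4] = 2×3 + 4×3 + 1×2 + 2×6 = 32

32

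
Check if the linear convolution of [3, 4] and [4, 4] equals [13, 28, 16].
Recompute linear convolution of [3, 4] and [4, 4]: y[0] = 3×4 = 12; y[1] = 3×4 + 4×4 = 28; y[2] = 4×4 = 16 → [12, 28, 16]. Compare to given [13, 28, 16]: they differ at index 0: given 13, correct 12, so answer: No

No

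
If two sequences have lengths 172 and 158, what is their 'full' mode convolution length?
Linear/full convolution length: m + n - 1 = 172 + 158 - 1 = 329

329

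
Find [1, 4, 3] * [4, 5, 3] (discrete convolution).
y[0] = 1×4 = 4; y[1] = 1×5 + 4×4 = 21; y[2] = 1×3 + 4×5 + 3×4 = 35; y[3] = 4×3 + 3×5 = 27; y[4] = 3×3 = 9

[4, 21, 35, 27, 9]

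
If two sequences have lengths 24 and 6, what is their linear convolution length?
Linear/full convolution length: m + n - 1 = 24 + 6 - 1 = 29

29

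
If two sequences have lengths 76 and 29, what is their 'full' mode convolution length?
Linear/full convolution length: m + n - 1 = 76 + 29 - 1 = 104

104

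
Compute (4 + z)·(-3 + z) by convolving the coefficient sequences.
Ascending coefficients: a = [4, 1], b = [-3, 1]. c[0] = 4×-3 = -12; c[1] = 4×1 + 1×-3 = 1; c[2] = 1×1 = 1. Result coefficients: [-12, 1, 1] → -12 + z + z^2

-12 + z + z^2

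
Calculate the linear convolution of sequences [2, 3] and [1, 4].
y[0] = 2×1 = 2; y[1] = 2×4 + 3×1 = 11; y[2] = 3×4 = 12

[2, 11, 12]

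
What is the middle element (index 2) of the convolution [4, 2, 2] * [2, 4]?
Use y[k] = Σ_i a[i]·b[k-i] at k=2. y[2] = 2×4 + 2×2 = 12

12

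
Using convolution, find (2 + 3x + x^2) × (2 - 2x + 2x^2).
Ascending coefficients: a = [2, 3, 1], b = [2, -2, 2]. c[0] = 2×2 = 4; c[1] = 2×-2 + 3×2 = 2; c[2] = 2×2 + 3×-2 + 1×2 = 0; c[3] = 3×2 + 1×-2 = 4; c[4] = 1×2 = 2. Result coefficients: [4, 2, 0, 4, 2] → 4 + 2x + 4x^3 + 2x^4

4 + 2x + 4x^3 + 2x^4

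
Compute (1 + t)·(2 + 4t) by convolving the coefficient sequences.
Ascending coefficients: a = [1, 1], b = [2, 4]. c[0] = 1×2 = 2; c[1] = 1×4 + 1×2 = 6; c[2] = 1×4 = 4. Result coefficients: [2, 6, 4] → 2 + 6t + 4t^2

2 + 6t + 4t^2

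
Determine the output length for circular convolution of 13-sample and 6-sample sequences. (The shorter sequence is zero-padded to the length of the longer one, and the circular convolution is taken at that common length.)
Circular convolution (zero-padding the shorter input) has length max(m, n) = max(13, 6) = 13

13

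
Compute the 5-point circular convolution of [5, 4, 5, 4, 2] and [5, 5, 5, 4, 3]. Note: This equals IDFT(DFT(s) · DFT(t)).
Either evaluate y[k] = Σ_j s[j]·t[(k-j) mod 5] directly, or use IDFT(DFT(s) · DFT(t)). y[0] = 5×5 + 4×3 + 5×4 + 4×5 + 2×5 = 87; y[1] = 5×5 + 4×5 + 5×3 + 4×4 + 2×5 = 86; y[2] = 5×5 + 4×5 + 5×5 + 4×3 + 2×4 = 90; y[3] = 5×4 + 4×5 + 5×5 + 4×5 + 2×3 = 91; y[4] = 5×3 + 4×4 + 5×5 + 4×5 + 2×5 = 86. Result: [87, 86, 90, 91, 86]

[87, 86, 90, 91, 86]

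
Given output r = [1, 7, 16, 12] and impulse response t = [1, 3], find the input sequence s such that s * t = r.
Deconvolve r=[1, 7, 16, 12] by t=[1, 3]. Since t[0]=1, solve forward: s[0] = r[0] / 1 = 1; s[1] = (r[1] - 1×3) / 1 = 4; s[2] = (r[2] - 4×3) / 1 = 4. So s = [1, 4, 4]. Check by forward convolution: r[0] = 1×1 = 1; r[1] = 1×3 + 4×1 = 7; r[2] = 4×3 + 4×1 = 16; r[3] = 4×3 = 12

[1, 4, 4]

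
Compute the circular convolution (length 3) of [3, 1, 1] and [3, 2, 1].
Use y[k] = Σ_j s[j]·t[(k-j) mod 3]. y[0] = 3×3 + 1×1 + 1×2 = 12; y[1] = 3×2 + 1×3 + 1×1 = 10; y[2] = 3×1 + 1×2 + 1×3 = 8. Result: [12, 10, 8]

[12, 10, 8]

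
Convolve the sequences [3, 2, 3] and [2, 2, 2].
y[0] = 3×2 = 6; y[1] = 3×2 + 2×2 = 10; y[2] = 3×2 + 2×2 + 3×2 = 16; y[3] = 2×2 + 3×2 = 10; y[4] = 3×2 = 6

[6, 10, 16, 10, 6]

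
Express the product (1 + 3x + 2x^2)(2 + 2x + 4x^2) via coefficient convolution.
Ascending coefficients: a = [1, 3, 2], b = [2, 2, 4]. c[0] = 1×2 = 2; c[1] = 1×2 + 3×2 = 8; c[2] = 1×4 + 3×2 + 2×2 = 14; c[3] = 3×4 + 2×2 = 16; c[4] = 2×4 = 8. Result coefficients: [2, 8, 14, 16, 8] → 2 + 8x + 14x^2 + 16x^3 + 8x^4

2 + 8x + 14x^2 + 16x^3 + 8x^4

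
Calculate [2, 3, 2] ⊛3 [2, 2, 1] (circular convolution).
Use y[k] = Σ_j a[j]·b[(k-j) mod 3]. y[0] = 2×2 + 3×1 + 2×2 = 11; y[1] = 2×2 + 3×2 + 2×1 = 12; y[2] = 2×1 + 3×2 + 2×2 = 12. Result: [11, 12, 12]

[11, 12, 12]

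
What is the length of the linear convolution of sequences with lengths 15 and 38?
Linear/full convolution length: m + n - 1 = 15 + 38 - 1 = 52

52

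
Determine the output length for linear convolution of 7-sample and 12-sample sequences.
Linear/full convolution length: m + n - 1 = 7 + 12 - 1 = 18

18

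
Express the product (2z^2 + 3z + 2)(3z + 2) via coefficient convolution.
Ascending coefficients: a = [2, 3, 2], b = [2, 3]. c[0] = 2×2 = 4; c[1] = 2×3 + 3×2 = 12; c[2] = 3×3 + 2×2 = 13; c[3] = 2×3 = 6. Result coefficients: [4, 12, 13, 6] → 6z^3 + 13z^2 + 12z + 4

6z^3 + 13z^2 + 12z + 4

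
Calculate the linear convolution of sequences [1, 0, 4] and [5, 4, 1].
y[0] = 1×5 = 5; y[1] = 1×4 + 0×5 = 4; y[2] = 1×1 + 0×4 + 4×5 = 21; y[3] = 0×1 + 4×4 = 16; y[4] = 4×1 = 4

[5, 4, 21, 16, 4]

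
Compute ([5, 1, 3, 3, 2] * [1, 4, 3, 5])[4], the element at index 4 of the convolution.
Use y[k] = Σ_i a[i]·b[k-i] at k=4. y[4] = 1×5 + 3×3 + 3×4 + 2×1 = 28

28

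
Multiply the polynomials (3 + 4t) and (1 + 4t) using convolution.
Ascending coefficients: a = [3, 4], b = [1, 4]. c[0] = 3×1 = 3; c[1] = 3×4 + 4×1 = 16; c[2] = 4×4 = 16. Result coefficients: [3, 16, 16] → 3 + 16t + 16t^2

3 + 16t + 16t^2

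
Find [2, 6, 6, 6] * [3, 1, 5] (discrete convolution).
y[0] = 2×3 = 6; y[1] = 2×1 + 6×3 = 20; y[2] = 2×5 + 6×1 + 6×3 = 34; y[3] = 6×5 + 6×1 + 6×3 = 54; y[4] = 6×5 + 6×1 = 36; y[5] = 6×5 = 30

[6, 20, 34, 54, 36, 30]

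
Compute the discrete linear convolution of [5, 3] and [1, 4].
y[0] = 5×1 = 5; y[1] = 5×4 + 3×1 = 23; y[2] = 3×4 = 12

[5, 23, 12]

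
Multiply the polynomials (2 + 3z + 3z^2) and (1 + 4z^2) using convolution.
Ascending coefficients: a = [2, 3, 3], b = [1, 0, 4]. c[0] = 2×1 = 2; c[1] = 2×0 + 3×1 = 3; c[2] = 2×4 + 3×0 + 3×1 = 11; c[3] = 3×4 + 3×0 = 12; c[4] = 3×4 = 12. Result coefficients: [2, 3, 11, 12, 12] → 2 + 3z + 11z^2 + 12z^3 + 12z^4

2 + 3z + 11z^2 + 12z^3 + 12z^4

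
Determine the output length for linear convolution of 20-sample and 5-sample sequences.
Linear/full convolution length: m + n - 1 = 20 + 5 - 1 = 24

24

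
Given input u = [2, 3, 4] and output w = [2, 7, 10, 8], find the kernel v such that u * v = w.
Output length 4 = len(u) + len(v) - 1 ⇒ len(v) = 2. Solve v forward using v[k] = (w[k] - Σ_{i≥1} u[i]·v[k-i]) / u[0]: v[0] = w[0] / u[0] = 2 / 2 = 1; v[1] = (w[1] - 3×1) / u[0] = (7 - 3×1) / 2 = 2. So v = [1, 2]. Forward-check [2, 3, 4] * [1, 2]: w[0] = 2×1 = 2; w[1] = 2×2 + 3×1 = 7; w[2] = 3×2 + 4×1 = 10; w[3] = 4×2 = 8 → [2, 7, 10, 8] ✓

[1, 2]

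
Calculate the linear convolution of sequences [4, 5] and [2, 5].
y[0] = 4×2 = 8; y[1] = 4×5 + 5×2 = 30; y[2] = 5×5 = 25

[8, 30, 25]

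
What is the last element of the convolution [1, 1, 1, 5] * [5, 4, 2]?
Use y[k] = Σ_i a[i]·b[k-i] at k=5. y[5] = 5×2 = 10

10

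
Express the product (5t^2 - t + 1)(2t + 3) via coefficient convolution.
Ascending coefficients: a = [1, -1, 5], b = [3, 2]. c[0] = 1×3 = 3; c[1] = 1×2 + -1×3 = -1; c[2] = -1×2 + 5×3 = 13; c[3] = 5×2 = 10. Result coefficients: [3, -1, 13, 10] → 10t^3 + 13t^2 - t + 3

10t^3 + 13t^2 - t + 3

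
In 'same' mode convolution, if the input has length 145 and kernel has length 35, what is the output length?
'Same' mode returns an output with the same length as the input: 145

145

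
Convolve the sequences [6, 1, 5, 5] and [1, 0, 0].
y[0] = 6×1 = 6; y[1] = 6×0 + 1×1 = 1; y[2] = 6×0 + 1×0 + 5×1 = 5; y[3] = 1×0 + 5×0 + 5×1 = 5; y[4] = 5×0 + 5×0 = 0; y[5] = 5×0 = 0

[6, 1, 5, 5, 0, 0]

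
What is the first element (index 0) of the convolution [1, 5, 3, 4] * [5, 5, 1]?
Use y[k] = Σ_i a[i]·b[k-i] at k=0. y[0] = 1×5 = 5

5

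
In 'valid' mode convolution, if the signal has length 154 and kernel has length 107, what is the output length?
'Valid' mode counts only positions where the kernel fully overlaps the signal: m - n + 1 = 154 - 107 + 1 = 48

48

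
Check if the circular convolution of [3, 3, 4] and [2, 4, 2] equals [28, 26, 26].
Recompute circular convolution of [3, 3, 4] and [2, 4, 2]: y[0] = 3×2 + 3×2 + 4×4 = 28; y[1] = 3×4 + 3×2 + 4×2 = 26; y[2] = 3×2 + 3×4 + 4×2 = 26 → [28, 26, 26]. Given [28, 26, 26] matches, so answer: Yes

Yes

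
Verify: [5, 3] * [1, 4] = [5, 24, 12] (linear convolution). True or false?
Recompute linear convolution of [5, 3] and [1, 4]: y[0] = 5×1 = 5; y[1] = 5×4 + 3×1 = 23; y[2] = 3×4 = 12 → [5, 23, 12]. Compare to given [5, 24, 12]: they differ at index 1: given 24, correct 23, so answer: No

No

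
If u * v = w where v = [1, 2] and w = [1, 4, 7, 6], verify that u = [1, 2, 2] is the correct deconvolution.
Forward-compute [1, 2, 2] * [1, 2]: w[0] = 1×1 = 1; w[1] = 1×2 + 2×1 = 4; w[2] = 2×2 + 2×1 = 6; w[3] = 2×2 = 4 → [1, 4, 6, 4]. Does not match given w = [1, 4, 7, 6].

Not verified. [1, 2, 2] * [1, 2] = [1, 4, 6, 4], which differs from [1, 4, 7, 6] at index 2.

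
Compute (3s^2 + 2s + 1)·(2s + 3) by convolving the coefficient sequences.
Ascending coefficients: a = [1, 2, 3], b = [3, 2]. c[0] = 1×3 = 3; c[1] = 1×2 + 2×3 = 8; c[2] = 2×2 + 3×3 = 13; c[3] = 3×2 = 6. Result coefficients: [3, 8, 13, 6] → 6s^3 + 13s^2 + 8s + 3

6s^3 + 13s^2 + 8s + 3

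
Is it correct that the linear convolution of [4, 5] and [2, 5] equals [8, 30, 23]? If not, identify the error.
Recompute linear convolution of [4, 5] and [2, 5]: y[0] = 4×2 = 8; y[1] = 4×5 + 5×2 = 30; y[2] = 5×5 = 25 → [8, 30, 25]. Compare to given [8, 30, 23]: they differ at index 2: given 23, correct 25, so answer: No

No. Error at index 2: given 23, correct 25.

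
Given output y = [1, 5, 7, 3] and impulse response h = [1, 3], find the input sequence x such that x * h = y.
Deconvolve y=[1, 5, 7, 3] by h=[1, 3]. Since h[0]=1, solve forward: x[0] = y[0] / 1 = 1; x[1] = (y[1] - 1×3) / 1 = 2; x[2] = (y[2] - 2×3) / 1 = 1. So x = [1, 2, 1]. Check by forward convolution: y[0] = 1×1 = 1; y[1] = 1×3 + 2×1 = 5; y[2] = 2×3 + 1×1 = 7; y[3] = 1×3 = 3

[1, 2, 1]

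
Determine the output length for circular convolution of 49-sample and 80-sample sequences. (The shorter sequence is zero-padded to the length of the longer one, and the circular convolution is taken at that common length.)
Circular convolution (zero-padding the shorter input) has length max(m, n) = max(49, 80) = 80

80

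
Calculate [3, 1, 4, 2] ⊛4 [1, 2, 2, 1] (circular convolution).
Use y[k] = Σ_j u[j]·v[(k-j) mod 4]. y[0] = 3×1 + 1×1 + 4×2 + 2×2 = 16; y[1] = 3×2 + 1×1 + 4×1 + 2×2 = 15; y[2] = 3×2 + 1×2 + 4×1 + 2×1 = 14; y[3] = 3×1 + 1×2 + 4×2 + 2×1 = 15. Result: [16, 15, 14, 15]

[16, 15, 14, 15]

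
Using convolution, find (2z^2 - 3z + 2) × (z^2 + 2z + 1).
Ascending coefficients: a = [2, -3, 2], b = [1, 2, 1]. c[0] = 2×1 = 2; c[1] = 2×2 + -3×1 = 1; c[2] = 2×1 + -3×2 + 2×1 = -2; c[3] = -3×1 + 2×2 = 1; c[4] = 2×1 = 2. Result coefficients: [2, 1, -2, 1, 2] → 2z^4 + z^3 - 2z^2 + z + 2

2z^4 + z^3 - 2z^2 + z + 2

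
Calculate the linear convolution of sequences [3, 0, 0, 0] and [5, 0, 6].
y[0] = 3×5 = 15; y[1] = 3×0 + 0×5 = 0; y[2] = 3×6 + 0×0 + 0×5 = 18; y[3] = 0×6 + 0×0 + 0×5 = 0; y[4] = 0×6 + 0×0 = 0; y[5] = 0×6 = 0

[15, 0, 18, 0, 0, 0]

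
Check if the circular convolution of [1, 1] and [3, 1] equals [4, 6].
Recompute circular convolution of [1, 1] and [3, 1]: y[0] = 1×3 + 1×1 = 4; y[1] = 1×1 + 1×3 = 4 → [4, 4]. Compare to given [4, 6]: they differ at index 1: given 6, correct 4, so answer: No

No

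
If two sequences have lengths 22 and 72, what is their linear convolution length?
Linear/full convolution length: m + n - 1 = 22 + 72 - 1 = 93

93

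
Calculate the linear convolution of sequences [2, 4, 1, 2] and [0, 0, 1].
y[0] = 2×0 = 0; y[1] = 2×0 + 4×0 = 0; y[2] = 2×1 + 4×0 + 1×0 = 2; y[3] = 4×1 + 1×0 + 2×0 = 4; y[4] = 1×1 + 2×0 = 1; y[5] = 2×1 = 2

[0, 0, 2, 4, 1, 2]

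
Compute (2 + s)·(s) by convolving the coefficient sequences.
Ascending coefficients: a = [2, 1], b = [0, 1]. c[0] = 2×0 = 0; c[1] = 2×1 + 1×0 = 2; c[2] = 1×1 = 1. Result coefficients: [0, 2, 1] → 2s + s^2

2s + s^2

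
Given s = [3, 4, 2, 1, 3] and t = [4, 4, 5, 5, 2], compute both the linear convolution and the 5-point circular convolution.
Linear: y_lin[0] = 3×4 = 12; y_lin[1] = 3×4 + 4×4 = 28; y_lin[2] = 3×5 + 4×4 + 2×4 = 39; y_lin[3] = 3×5 + 4×5 + 2×4 + 1×4 = 47; y_lin[4] = 3×2 + 4×5 + 2×5 + 1×4 + 3×4 = 52; y_lin[5] = 4×2 + 2×5 + 1×5 + 3×4 = 35; y_lin[6] = 2×2 + 1×5 + 3×5 = 24; y_lin[7] = 1×2 + 3×5 = 17; y_lin[8] = 3×2 = 6 → [12, 28, 39, 47, 52, 35, 24, 17, 6]. Circular (length 5): y[0] = 3×4 + 4×2 + 2×5 + 1×5 + 3×4 = 47; y[1] = 3×4 + 4×4 + 2×2 + 1×5 + 3×5 = 52; y[2] = 3×5 + 4×4 + 2×4 + 1×2 + 3×5 = 56; y[3] = 3×5 + 4×5 + 2×4 + 1×4 + 3×2 = 53; y[4] = 3×2 + 4×5 + 2×5 + 1×4 + 3×4 = 52 → [47, 52, 56, 53, 52]

Linear: [12, 28, 39, 47, 52, 35, 24, 17, 6], Circular: [47, 52, 56, 53, 52]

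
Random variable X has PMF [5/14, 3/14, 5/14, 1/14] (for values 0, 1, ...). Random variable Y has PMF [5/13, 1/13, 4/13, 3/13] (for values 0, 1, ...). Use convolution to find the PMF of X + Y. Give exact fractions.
P(X+Y=k) = Σ_i P(X=i)·P(Y=k-i) — a convolution of [5/14, 3/14, 5/14, 1/14] and [5/13, 1/13, 4/13, 3/13]. P(X+Y=0) = (5/14)×(5/13) = 25/182; P(X+Y=1) = (5/14)×(1/13) + (3/14)×(5/13) = 5/182 + 15/182 = 10/91; P(X+Y=2) = (5/14)×(4/13) + (3/14)×(1/13) + (5/14)×(5/13) = 10/91 + 3/182 + 25/182 = 24/91; P(X+Y=3) = (5/14)×(3/13) + (3/14)×(4/13) + (5/14)×(1/13) + (1/14)×(5/13) = 15/182 + 6/91 + 5/182 + 5/182 = 37/182; P(X+Y=4) = (3/14)×(3/13) + (5/14)×(4/13) + (1/14)×(1/13) = 9/182 + 10/91 + 1/182 = 15/91; P(X+Y=5) = (5/14)×(3/13) + (1/14)×(4/13) = 15/182 + 2/91 = 19/182; P(X+Y=6) = (1/14)×(3/13) = 3/182. PMF: [25/182, 10/91, 24/91, 37/182, 15/91, 19/182, 3/182] (sums to 1 ✓)

[25/182, 10/91, 24/91, 37/182, 15/91, 19/182, 3/182]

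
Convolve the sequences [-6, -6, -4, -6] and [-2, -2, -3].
y[0] = -6×-2 = 12; y[1] = -6×-2 + -6×-2 = 24; y[2] = -6×-3 + -6×-2 + -4×-2 = 38; y[3] = -6×-3 + -4×-2 + -6×-2 = 38; y[4] = -4×-3 + -6×-2 = 24; y[5] = -6×-3 = 18

[12, 24, 38, 38, 24, 18]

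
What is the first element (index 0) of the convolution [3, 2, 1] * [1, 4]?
Use y[k] = Σ_i a[i]·b[k-i] at k=0. y[0] = 3×1 = 3

3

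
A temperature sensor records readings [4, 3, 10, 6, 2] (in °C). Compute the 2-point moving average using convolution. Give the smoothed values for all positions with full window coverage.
2-point moving average kernel = [1, 1]. Apply in 'valid' mode (full window coverage): avg[0] = (4 + 3) / 2 = 3.5; avg[1] = (3 + 10) / 2 = 6.5; avg[2] = (10 + 6) / 2 = 8.0; avg[3] = (6 + 2) / 2 = 4.0. Smoothed values: [3.5, 6.5, 8.0, 4.0]

[3.5, 6.5, 8.0, 4.0]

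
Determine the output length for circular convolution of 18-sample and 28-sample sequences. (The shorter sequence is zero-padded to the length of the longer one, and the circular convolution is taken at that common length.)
Circular convolution (zero-padding the shorter input) has length max(m, n) = max(18, 28) = 28

28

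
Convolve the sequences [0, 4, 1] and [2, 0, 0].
y[0] = 0×2 = 0; y[1] = 0×0 + 4×2 = 8; y[2] = 0×0 + 4×0 + 1×2 = 2; y[3] = 4×0 + 1×0 = 0; y[4] = 1×0 = 0

[0, 8, 2, 0, 0]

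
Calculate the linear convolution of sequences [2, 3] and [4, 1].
y[0] = 2×4 = 8; y[1] = 2×1 + 3×4 = 14; y[2] = 3×1 = 3

[8, 14, 3]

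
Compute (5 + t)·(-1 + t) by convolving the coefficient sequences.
Ascending coefficients: a = [5, 1], b = [-1, 1]. c[0] = 5×-1 = -5; c[1] = 5×1 + 1×-1 = 4; c[2] = 1×1 = 1. Result coefficients: [-5, 4, 1] → -5 + 4t + t^2

-5 + 4t + t^2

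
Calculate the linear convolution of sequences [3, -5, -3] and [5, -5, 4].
y[0] = 3×5 = 15; y[1] = 3×-5 + -5×5 = -40; y[2] = 3×4 + -5×-5 + -3×5 = 22; y[3] = -5×4 + -3×-5 = -5; y[4] = -3×4 = -12

[15, -40, 22, -5, -12]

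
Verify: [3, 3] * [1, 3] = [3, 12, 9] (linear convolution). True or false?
Recompute linear convolution of [3, 3] and [1, 3]: y[0] = 3×1 = 3; y[1] = 3×3 + 3×1 = 12; y[2] = 3×3 = 9 → [3, 12, 9]. Given [3, 12, 9] matches, so answer: Yes

Yes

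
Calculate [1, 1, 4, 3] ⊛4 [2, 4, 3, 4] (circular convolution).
Use y[k] = Σ_j u[j]·v[(k-j) mod 4]. y[0] = 1×2 + 1×4 + 4×3 + 3×4 = 30; y[1] = 1×4 + 1×2 + 4×4 + 3×3 = 31; y[2] = 1×3 + 1×4 + 4×2 + 3×4 = 27; y[3] = 1×4 + 1×3 + 4×4 + 3×2 = 29. Result: [30, 31, 27, 29]

[30, 31, 27, 29]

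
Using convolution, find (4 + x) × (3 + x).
Ascending coefficients: a = [4, 1], b = [3, 1]. c[0] = 4×3 = 12; c[1] = 4×1 + 1×3 = 7; c[2] = 1×1 = 1. Result coefficients: [12, 7, 1] → 12 + 7x + x^2

12 + 7x + x^2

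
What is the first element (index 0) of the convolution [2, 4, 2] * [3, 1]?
Use y[k] = Σ_i a[i]·b[k-i] at k=0. y[0] = 2×3 = 6

6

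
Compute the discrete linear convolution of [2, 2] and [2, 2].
y[0] = 2×2 = 4; y[1] = 2×2 + 2×2 = 8; y[2] = 2×2 = 4

[4, 8, 4]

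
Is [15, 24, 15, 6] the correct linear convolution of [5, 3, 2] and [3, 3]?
Recompute linear convolution of [5, 3, 2] and [3, 3]: y[0] = 5×3 = 15; y[1] = 5×3 + 3×3 = 24; y[2] = 3×3 + 2×3 = 15; y[3] = 2×3 = 6 → [15, 24, 15, 6]. Given [15, 24, 15, 6] matches, so answer: Yes

Yes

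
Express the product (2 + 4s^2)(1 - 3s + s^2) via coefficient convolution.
Ascending coefficients: a = [2, 0, 4], b = [1, -3, 1]. c[0] = 2×1 = 2; c[1] = 2×-3 + 0×1 = -6; c[2] = 2×1 + 0×-3 + 4×1 = 6; c[3] = 0×1 + 4×-3 = -12; c[4] = 4×1 = 4. Result coefficients: [2, -6, 6, -12, 4] → 2 - 6s + 6s^2 - 12s^3 + 4s^4

2 - 6s + 6s^2 - 12s^3 + 4s^4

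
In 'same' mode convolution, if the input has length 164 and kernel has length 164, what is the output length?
'Same' mode returns an output with the same length as the input: 164

164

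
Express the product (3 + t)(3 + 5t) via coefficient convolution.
Ascending coefficients: a = [3, 1], b = [3, 5]. c[0] = 3×3 = 9; c[1] = 3×5 + 1×3 = 18; c[2] = 1×5 = 5. Result coefficients: [9, 18, 5] → 9 + 18t + 5t^2

9 + 18t + 5t^2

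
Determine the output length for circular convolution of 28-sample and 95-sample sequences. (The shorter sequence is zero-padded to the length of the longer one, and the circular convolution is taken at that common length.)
Circular convolution (zero-padding the shorter input) has length max(m, n) = max(28, 95) = 95

95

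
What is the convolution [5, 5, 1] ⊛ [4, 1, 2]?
y[0] = 5×4 = 20; y[1] = 5×1 + 5×4 = 25; y[2] = 5×2 + 5×1 + 1×4 = 19; y[3] = 5×2 + 1×1 = 11; y[4] = 1×2 = 2

[20, 25, 19, 11, 2]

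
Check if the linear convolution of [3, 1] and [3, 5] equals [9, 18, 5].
Recompute linear convolution of [3, 1] and [3, 5]: y[0] = 3×3 = 9; y[1] = 3×5 + 1×3 = 18; y[2] = 1×5 = 5 → [9, 18, 5]. Given [9, 18, 5] matches, so answer: Yes

Yes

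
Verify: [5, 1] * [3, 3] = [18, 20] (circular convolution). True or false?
Recompute circular convolution of [5, 1] and [3, 3]: y[0] = 5×3 + 1×3 = 18; y[1] = 5×3 + 1×3 = 18 → [18, 18]. Compare to given [18, 20]: they differ at index 1: given 20, correct 18, so answer: No

No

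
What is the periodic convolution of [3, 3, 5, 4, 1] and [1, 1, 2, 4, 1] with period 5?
Use y[k] = Σ_j f[j]·g[(k-j) mod 5]. y[0] = 3×1 + 3×1 + 5×4 + 4×2 + 1×1 = 35; y[1] = 3×1 + 3×1 + 5×1 + 4×4 + 1×2 = 29; y[2] = 3×2 + 3×1 + 5×1 + 4×1 + 1×4 = 22; y[3] = 3×4 + 3×2 + 5×1 + 4×1 + 1×1 = 28; y[4] = 3×1 + 3×4 + 5×2 + 4×1 + 1×1 = 30. Result: [35, 29, 22, 28, 30]

[35, 29, 22, 28, 30]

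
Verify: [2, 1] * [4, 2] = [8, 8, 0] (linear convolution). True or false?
Recompute linear convolution of [2, 1] and [4, 2]: y[0] = 2×4 = 8; y[1] = 2×2 + 1×4 = 8; y[2] = 1×2 = 2 → [8, 8, 2]. Compare to given [8, 8, 0]: they differ at index 2: given 0, correct 2, so answer: No

No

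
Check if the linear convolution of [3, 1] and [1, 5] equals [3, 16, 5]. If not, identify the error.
Recompute linear convolution of [3, 1] and [1, 5]: y[0] = 3×1 = 3; y[1] = 3×5 + 1×1 = 16; y[2] = 1×5 = 5 → [3, 16, 5]. Given [3, 16, 5] matches, so answer: Yes

Yes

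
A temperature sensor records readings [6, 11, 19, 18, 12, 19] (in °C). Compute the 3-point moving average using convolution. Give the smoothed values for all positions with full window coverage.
3-point moving average kernel = [1, 1, 1]. Apply in 'valid' mode (full window coverage): avg[0] = (6 + 11 + 19) / 3 = 12.0; avg[1] = (11 + 19 + 18) / 3 = 16.0; avg[2] = (19 + 18 + 12) / 3 = 16.33; avg[3] = (18 + 12 + 19) / 3 = 16.33. Smoothed values: [12.0, 16.0, 16.33, 16.33]

[12.0, 16.0, 16.33, 16.33]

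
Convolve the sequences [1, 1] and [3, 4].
y[0] = 1×3 = 3; y[1] = 1×4 + 1×3 = 7; y[2] = 1×4 = 4

[3, 7, 4]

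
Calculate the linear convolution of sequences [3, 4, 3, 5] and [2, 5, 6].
y[0] = 3×2 = 6; y[1] = 3×5 + 4×2 = 23; y[2] = 3×6 + 4×5 + 3×2 = 44; y[3] = 4×6 + 3×5 + 5×2 = 49; y[4] = 3×6 + 5×5 = 43; y[5] = 5×6 = 30

[6, 23, 44, 49, 43, 30]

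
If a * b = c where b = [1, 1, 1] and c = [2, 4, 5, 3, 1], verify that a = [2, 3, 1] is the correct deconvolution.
Forward-compute [2, 3, 1] * [1, 1, 1]: c[0] = 2×1 = 2; c[1] = 2×1 + 3×1 = 5; c[2] = 2×1 + 3×1 + 1×1 = 6; c[3] = 3×1 + 1×1 = 4; c[4] = 1×1 = 1 → [2, 5, 6, 4, 1]. Does not match given c = [2, 4, 5, 3, 1].

Not verified. [2, 3, 1] * [1, 1, 1] = [2, 5, 6, 4, 1], which differs from [2, 4, 5, 3, 1] at index 1.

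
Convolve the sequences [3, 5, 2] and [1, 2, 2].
y[0] = 3×1 = 3; y[1] = 3×2 + 5×1 = 11; y[2] = 3×2 + 5×2 + 2×1 = 18; y[3] = 5×2 + 2×2 = 14; y[4] = 2×2 = 4

[3, 11, 18, 14, 4]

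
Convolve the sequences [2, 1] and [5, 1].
y[0] = 2×5 = 10; y[1] = 2×1 + 1×5 = 7; y[2] = 1×1 = 1

[10, 7, 1]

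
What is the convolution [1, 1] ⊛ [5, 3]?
y[0] = 1×5 = 5; y[1] = 1×3 + 1×5 = 8; y[2] = 1×3 = 3

[5, 8, 3]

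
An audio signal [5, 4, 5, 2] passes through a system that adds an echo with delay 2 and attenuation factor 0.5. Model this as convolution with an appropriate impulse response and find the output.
Direct-path + delayed-attenuated-path model → impulse response h = [1, 0, 0.5] (1 at lag 0, 0.5 at lag 2). Output y[n] = x[n] + 0.5·x[n - 2] (with x[n] = 0 outside 0..3): y[0] = 5 + 0.5×0 = 5; y[1] = 4 + 0.5×0 = 4; y[2] = 5 + 0.5×5 = 7.5; y[3] = 2 + 0.5×4 = 4.0; y[4] = 0 + 0.5×5 = 2.5; y[5] = 0 + 0.5×2 = 1.0. So y = [5, 4, 7.5, 4.0, 2.5, 1.0]

[5, 4, 7.5, 4.0, 2.5, 1.0]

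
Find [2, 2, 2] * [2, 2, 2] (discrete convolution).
y[0] = 2×2 = 4; y[1] = 2×2 + 2×2 = 8; y[2] = 2×2 + 2×2 + 2×2 = 12; y[3] = 2×2 + 2×2 = 8; y[4] = 2×2 = 4

[4, 8, 12, 8, 4]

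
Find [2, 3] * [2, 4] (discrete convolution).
y[0] = 2×2 = 4; y[1] = 2×4 + 3×2 = 14; y[2] = 3×4 = 12

[4, 14, 12]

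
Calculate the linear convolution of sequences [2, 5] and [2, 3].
y[0] = 2×2 = 4; y[1] = 2×3 + 5×2 = 16; y[2] = 5×3 = 15

[4, 16, 15]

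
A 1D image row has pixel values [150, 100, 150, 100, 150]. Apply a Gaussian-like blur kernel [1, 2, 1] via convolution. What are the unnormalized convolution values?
Convolve image row [150, 100, 150, 100, 150] with kernel [1, 2, 1]: y[0] = 150×1 = 150; y[1] = 150×2 + 100×1 = 400; y[2] = 150×1 + 100×2 + 150×1 = 500; y[3] = 100×1 + 150×2 + 100×1 = 500; y[4] = 150×1 + 100×2 + 150×1 = 500; y[5] = 100×1 + 150×2 = 400; y[6] = 150×1 = 150 → [150, 400, 500, 500, 500, 400, 150]. Normalization factor = sum(kernel) = 4.

[150, 400, 500, 500, 500, 400, 150]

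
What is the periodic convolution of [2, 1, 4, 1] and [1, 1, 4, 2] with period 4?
Use y[k] = Σ_j a[j]·b[(k-j) mod 4]. y[0] = 2×1 + 1×2 + 4×4 + 1×1 = 21; y[1] = 2×1 + 1×1 + 4×2 + 1×4 = 15; y[2] = 2×4 + 1×1 + 4×1 + 1×2 = 15; y[3] = 2×2 + 1×4 + 4×1 + 1×1 = 13. Result: [21, 15, 15, 13]

[21, 15, 15, 13]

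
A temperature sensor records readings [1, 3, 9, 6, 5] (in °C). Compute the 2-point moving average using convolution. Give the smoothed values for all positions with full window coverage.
2-point moving average kernel = [1, 1]. Apply in 'valid' mode (full window coverage): avg[0] = (1 + 3) / 2 = 2.0; avg[1] = (3 + 9) / 2 = 6.0; avg[2] = (9 + 6) / 2 = 7.5; avg[3] = (6 + 5) / 2 = 5.5. Smoothed values: [2.0, 6.0, 7.5, 5.5]

[2.0, 6.0, 7.5, 5.5]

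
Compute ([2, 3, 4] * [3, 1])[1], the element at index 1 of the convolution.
Use y[k] = Σ_i a[i]·b[k-i] at k=1. y[1] = 2×1 + 3×3 = 11

11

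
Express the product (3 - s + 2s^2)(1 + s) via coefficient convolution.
Ascending coefficients: a = [3, -1, 2], b = [1, 1]. c[0] = 3×1 = 3; c[1] = 3×1 + -1×1 = 2; c[2] = -1×1 + 2×1 = 1; c[3] = 2×1 = 2. Result coefficients: [3, 2, 1, 2] → 3 + 2s + s^2 + 2s^3

3 + 2s + s^2 + 2s^3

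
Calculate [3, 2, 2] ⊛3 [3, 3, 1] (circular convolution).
Use y[k] = Σ_j x[j]·h[(k-j) mod 3]. y[0] = 3×3 + 2×1 + 2×3 = 17; y[1] = 3×3 + 2×3 + 2×1 = 17; y[2] = 3×1 + 2×3 + 2×3 = 15. Result: [17, 17, 15]

[17, 17, 15]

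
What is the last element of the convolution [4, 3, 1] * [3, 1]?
Use y[k] = Σ_i a[i]·b[k-i] at k=3. y[3] = 1×1 = 1

1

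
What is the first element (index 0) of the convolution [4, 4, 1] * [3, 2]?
Use y[k] = Σ_i a[i]·b[k-i] at k=0. y[0] = 4×3 = 12

12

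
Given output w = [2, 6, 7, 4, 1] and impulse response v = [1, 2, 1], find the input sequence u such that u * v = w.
Deconvolve w=[2, 6, 7, 4, 1] by v=[1, 2, 1]. Since v[0]=1, solve forward: u[0] = w[0] / 1 = 2; u[1] = (w[1] - 2×2) / 1 = 2; u[2] = (w[2] - 2×2 - 2×1) / 1 = 1. So u = [2, 2, 1]. Check by forward convolution: w[0] = 2×1 = 2; w[1] = 2×2 + 2×1 = 6; w[2] = 2×1 + 2×2 + 1×1 = 7; w[3] = 2×1 + 1×2 = 4; w[4] = 1×1 = 1

[2, 2, 1]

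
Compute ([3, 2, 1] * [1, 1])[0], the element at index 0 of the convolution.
Use y[k] = Σ_i a[i]·b[k-i] at k=0. y[0] = 3×1 = 3

3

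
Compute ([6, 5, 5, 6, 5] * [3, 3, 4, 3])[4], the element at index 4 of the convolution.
Use y[k] = Σ_i a[i]·b[k-i] at k=4. y[4] = 5×3 + 5×4 + 6×3 + 5×3 = 68

68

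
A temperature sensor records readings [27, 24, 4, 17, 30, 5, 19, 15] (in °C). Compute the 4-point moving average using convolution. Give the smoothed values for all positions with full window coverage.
4-point moving average kernel = [1, 1, 1, 1]. Apply in 'valid' mode (full window coverage): avg[0] = (27 + 24 + 4 + 17) / 4 = 18.0; avg[1] = (24 + 4 + 17 + 30) / 4 = 18.75; avg[2] = (4 + 17 + 30 + 5) / 4 = 14.0; avg[3] = (17 + 30 + 5 + 19) / 4 = 17.75; avg[4] = (30 + 5 + 19 + 15) / 4 = 17.25. Smoothed values: [18.0, 18.75, 14.0, 17.75, 17.25]

[18.0, 18.75, 14.0, 17.75, 17.25]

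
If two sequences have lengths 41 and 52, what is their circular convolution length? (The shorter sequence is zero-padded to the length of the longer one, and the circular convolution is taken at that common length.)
Circular convolution (zero-padding the shorter input) has length max(m, n) = max(41, 52) = 52

52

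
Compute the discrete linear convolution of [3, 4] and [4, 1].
y[0] = 3×4 = 12; y[1] = 3×1 + 4×4 = 19; y[2] = 4×1 = 4

[12, 19, 4]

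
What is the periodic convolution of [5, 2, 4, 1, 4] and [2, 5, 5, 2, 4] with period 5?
Use y[k] = Σ_j x[j]·h[(k-j) mod 5]. y[0] = 5×2 + 2×4 + 4×2 + 1×5 + 4×5 = 51; y[1] = 5×5 + 2×2 + 4×4 + 1×2 + 4×5 = 67; y[2] = 5×5 + 2×5 + 4×2 + 1×4 + 4×2 = 55; y[3] = 5×2 + 2×5 + 4×5 + 1×2 + 4×4 = 58; y[4] = 5×4 + 2×2 + 4×5 + 1×5 + 4×2 = 57. Result: [51, 67, 55, 58, 57]

[51, 67, 55, 58, 57]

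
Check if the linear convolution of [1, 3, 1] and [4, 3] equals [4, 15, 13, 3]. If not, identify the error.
Recompute linear convolution of [1, 3, 1] and [4, 3]: y[0] = 1×4 = 4; y[1] = 1×3 + 3×4 = 15; y[2] = 3×3 + 1×4 = 13; y[3] = 1×3 = 3 → [4, 15, 13, 3]. Given [4, 15, 13, 3] matches, so answer: Yes

Yes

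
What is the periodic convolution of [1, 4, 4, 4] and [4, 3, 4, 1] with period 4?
Use y[k] = Σ_j x[j]·h[(k-j) mod 4]. y[0] = 1×4 + 4×1 + 4×4 + 4×3 = 36; y[1] = 1×3 + 4×4 + 4×1 + 4×4 = 39; y[2] = 1×4 + 4×3 + 4×4 + 4×1 = 36; y[3] = 1×1 + 4×4 + 4×3 + 4×4 = 45. Result: [36, 39, 36, 45]

[36, 39, 36, 45]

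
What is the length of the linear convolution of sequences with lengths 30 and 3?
Linear/full convolution length: m + n - 1 = 30 + 3 - 1 = 32

32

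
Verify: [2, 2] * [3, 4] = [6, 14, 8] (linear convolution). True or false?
Recompute linear convolution of [2, 2] and [3, 4]: y[0] = 2×3 = 6; y[1] = 2×4 + 2×3 = 14; y[2] = 2×4 = 8 → [6, 14, 8]. Given [6, 14, 8] matches, so answer: Yes

Yes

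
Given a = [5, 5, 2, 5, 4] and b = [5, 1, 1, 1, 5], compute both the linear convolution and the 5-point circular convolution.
Linear: y_lin[0] = 5×5 = 25; y_lin[1] = 5×1 + 5×5 = 30; y_lin[2] = 5×1 + 5×1 + 2×5 = 20; y_lin[3] = 5×1 + 5×1 + 2×1 + 5×5 = 37; y_lin[4] = 5×5 + 5×1 + 2×1 + 5×1 + 4×5 = 57; y_lin[5] = 5×5 + 2×1 + 5×1 + 4×1 = 36; y_lin[6] = 2×5 + 5×1 + 4×1 = 19; y_lin[7] = 5×5 + 4×1 = 29; y_lin[8] = 4×5 = 20 → [25, 30, 20, 37, 57, 36, 19, 29, 20]. Circular (length 5): y[0] = 5×5 + 5×5 + 2×1 + 5×1 + 4×1 = 61; y[1] = 5×1 + 5×5 + 2×5 + 5×1 + 4×1 = 49; y[2] = 5×1 + 5×1 + 2×5 + 5×5 + 4×1 = 49; y[3] = 5×1 + 5×1 + 2×1 + 5×5 + 4×5 = 57; y[4] = 5×5 + 5×1 + 2×1 + 5×1 + 4×5 = 57 → [61, 49, 49, 57, 57]

Linear: [25, 30, 20, 37, 57, 36, 19, 29, 20], Circular: [61, 49, 49, 57, 57]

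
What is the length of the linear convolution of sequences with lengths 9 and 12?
Linear/full convolution length: m + n - 1 = 9 + 12 - 1 = 20

20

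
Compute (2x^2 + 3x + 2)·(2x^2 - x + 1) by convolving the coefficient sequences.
Ascending coefficients: a = [2, 3, 2], b = [1, -1, 2]. c[0] = 2×1 = 2; c[1] = 2×-1 + 3×1 = 1; c[2] = 2×2 + 3×-1 + 2×1 = 3; c[3] = 3×2 + 2×-1 = 4; c[4] = 2×2 = 4. Result coefficients: [2, 1, 3, 4, 4] → 4x^4 + 4x^3 + 3x^2 + x + 2

4x^4 + 4x^3 + 3x^2 + x + 2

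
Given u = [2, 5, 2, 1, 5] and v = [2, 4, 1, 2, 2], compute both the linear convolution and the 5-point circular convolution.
Linear: y_lin[0] = 2×2 = 4; y_lin[1] = 2×4 + 5×2 = 18; y_lin[2] = 2×1 + 5×4 + 2×2 = 26; y_lin[3] = 2×2 + 5×1 + 2×4 + 1×2 = 19; y_lin[4] = 2×2 + 5×2 + 2×1 + 1×4 + 5×2 = 30; y_lin[5] = 5×2 + 2×2 + 1×1 + 5×4 = 35; y_lin[6] = 2×2 + 1×2 + 5×1 = 11; y_lin[7] = 1×2 + 5×2 = 12; y_lin[8] = 5×2 = 10 → [4, 18, 26, 19, 30, 35, 11, 12, 10]. Circular (length 5): y[0] = 2×2 + 5×2 + 2×2 + 1×1 + 5×4 = 39; y[1] = 2×4 + 5×2 + 2×2 + 1×2 + 5×1 = 29; y[2] = 2×1 + 5×4 + 2×2 + 1×2 + 5×2 = 38; y[3] = 2×2 + 5×1 + 2×4 + 1×2 + 5×2 = 29; y[4] = 2×2 + 5×2 + 2×1 + 1×4 + 5×2 = 30 → [39, 29, 38, 29, 30]

Linear: [4, 18, 26, 19, 30, 35, 11, 12, 10], Circular: [39, 29, 38, 29, 30]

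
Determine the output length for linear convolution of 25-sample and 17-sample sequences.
Linear/full convolution length: m + n - 1 = 25 + 17 - 1 = 41

41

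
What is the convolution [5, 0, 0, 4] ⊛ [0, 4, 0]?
y[0] = 5×0 = 0; y[1] = 5×4 + 0×0 = 20; y[2] = 5×0 + 0×4 + 0×0 = 0; y[3] = 0×0 + 0×4 + 4×0 = 0; y[4] = 0×0 + 4×4 = 16; y[5] = 4×0 = 0

[0, 20, 0, 0, 16, 0]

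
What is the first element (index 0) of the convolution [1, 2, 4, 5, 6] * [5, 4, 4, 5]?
Use y[k] = Σ_i a[i]·b[k-i] at k=0. y[0] = 1×5 = 5

5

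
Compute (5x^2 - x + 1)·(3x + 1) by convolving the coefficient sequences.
Ascending coefficients: a = [1, -1, 5], b = [1, 3]. c[0] = 1×1 = 1; c[1] = 1×3 + -1×1 = 2; c[2] = -1×3 + 5×1 = 2; c[3] = 5×3 = 15. Result coefficients: [1, 2, 2, 15] → 15x^3 + 2x^2 + 2x + 1

15x^3 + 2x^2 + 2x + 1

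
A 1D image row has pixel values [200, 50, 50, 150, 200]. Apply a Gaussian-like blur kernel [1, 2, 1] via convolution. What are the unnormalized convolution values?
Convolve image row [200, 50, 50, 150, 200] with kernel [1, 2, 1]: y[0] = 200×1 = 200; y[1] = 200×2 + 50×1 = 450; y[2] = 200×1 + 50×2 + 50×1 = 350; y[3] = 50×1 + 50×2 + 150×1 = 300; y[4] = 50×1 + 150×2 + 200×1 = 550; y[5] = 150×1 + 200×2 = 550; y[6] = 200×1 = 200 → [200, 450, 350, 300, 550, 550, 200]. Normalization factor = sum(kernel) = 4.

[200, 450, 350, 300, 550, 550, 200]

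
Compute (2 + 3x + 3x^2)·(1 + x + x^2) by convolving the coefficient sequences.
Ascending coefficients: a = [2, 3, 3], b = [1, 1, 1]. c[0] = 2×1 = 2; c[1] = 2×1 + 3×1 = 5; c[2] = 2×1 + 3×1 + 3×1 = 8; c[3] = 3×1 + 3×1 = 6; c[4] = 3×1 = 3. Result coefficients: [2, 5, 8, 6, 3] → 2 + 5x + 8x^2 + 6x^3 + 3x^4

2 + 5x + 8x^2 + 6x^3 + 3x^4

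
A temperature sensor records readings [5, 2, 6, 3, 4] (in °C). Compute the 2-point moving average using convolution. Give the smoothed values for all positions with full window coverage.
2-point moving average kernel = [1, 1]. Apply in 'valid' mode (full window coverage): avg[0] = (5 + 2) / 2 = 3.5; avg[1] = (2 + 6) / 2 = 4.0; avg[2] = (6 + 3) / 2 = 4.5; avg[3] = (3 + 4) / 2 = 3.5. Smoothed values: [3.5, 4.0, 4.5, 3.5]

[3.5, 4.0, 4.5, 3.5]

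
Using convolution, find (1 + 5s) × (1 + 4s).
Ascending coefficients: a = [1, 5], b = [1, 4]. c[0] = 1×1 = 1; c[1] = 1×4 + 5×1 = 9; c[2] = 5×4 = 20. Result coefficients: [1, 9, 20] → 1 + 9s + 20s^2

1 + 9s + 20s^2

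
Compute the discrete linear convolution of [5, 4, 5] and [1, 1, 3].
y[0] = 5×1 = 5; y[1] = 5×1 + 4×1 = 9; y[2] = 5×3 + 4×1 + 5×1 = 24; y[3] = 4×3 + 5×1 = 17; y[4] = 5×3 = 15

[5, 9, 24, 17, 15]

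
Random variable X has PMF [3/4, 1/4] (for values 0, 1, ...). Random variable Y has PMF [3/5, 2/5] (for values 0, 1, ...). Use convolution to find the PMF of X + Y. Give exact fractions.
P(X+Y=k) = Σ_i P(X=i)·P(Y=k-i) — a convolution of [3/4, 1/4] and [3/5, 2/5]. P(X+Y=0) = (3/4)×(3/5) = 9/20; P(X+Y=1) = (3/4)×(2/5) + (1/4)×(3/5) = 3/10 + 3/20 = 9/20; P(X+Y=2) = (1/4)×(2/5) = 1/10. PMF: [9/20, 9/20, 1/10] (sums to 1 ✓)

[9/20, 9/20, 1/10]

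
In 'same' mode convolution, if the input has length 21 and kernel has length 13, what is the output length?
'Same' mode returns an output with the same length as the input: 21

21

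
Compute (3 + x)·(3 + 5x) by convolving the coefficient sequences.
Ascending coefficients: a = [3, 1], b = [3, 5]. c[0] = 3×3 = 9; c[1] = 3×5 + 1×3 = 18; c[2] = 1×5 = 5. Result coefficients: [9, 18, 5] → 9 + 18x + 5x^2

9 + 18x + 5x^2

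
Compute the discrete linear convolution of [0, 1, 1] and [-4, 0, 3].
y[0] = 0×-4 = 0; y[1] = 0×0 + 1×-4 = -4; y[2] = 0×3 + 1×0 + 1×-4 = -4; y[3] = 1×3 + 1×0 = 3; y[4] = 1×3 = 3

[0, -4, -4, 3, 3]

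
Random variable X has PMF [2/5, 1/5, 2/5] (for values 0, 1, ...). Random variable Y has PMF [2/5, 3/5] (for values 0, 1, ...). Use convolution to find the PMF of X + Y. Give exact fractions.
P(X+Y=k) = Σ_i P(X=i)·P(Y=k-i) — a convolution of [2/5, 1/5, 2/5] and [2/5, 3/5]. P(X+Y=0) = (2/5)×(2/5) = 4/25; P(X+Y=1) = (2/5)×(3/5) + (1/5)×(2/5) = 6/25 + 2/25 = 8/25; P(X+Y=2) = (1/5)×(3/5) + (2/5)×(2/5) = 3/25 + 4/25 = 7/25; P(X+Y=3) = (2/5)×(3/5) = 6/25. PMF: [4/25, 8/25, 7/25, 6/25] (sums to 1 ✓)

[4/25, 8/25, 7/25, 6/25]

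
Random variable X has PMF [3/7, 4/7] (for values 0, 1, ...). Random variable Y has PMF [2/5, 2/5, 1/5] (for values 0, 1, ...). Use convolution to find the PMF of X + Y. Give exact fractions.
P(X+Y=k) = Σ_i P(X=i)·P(Y=k-i) — a convolution of [3/7, 4/7] and [2/5, 2/5, 1/5]. P(X+Y=0) = (3/7)×(2/5) = 6/35; P(X+Y=1) = (3/7)×(2/5) + (4/7)×(2/5) = 6/35 + 8/35 = 2/5; P(X+Y=2) = (3/7)×(1/5) + (4/7)×(2/5) = 3/35 + 8/35 = 11/35; P(X+Y=3) = (4/7)×(1/5) = 4/35. PMF: [6/35, 2/5, 11/35, 4/35] (sums to 1 ✓)

[6/35, 2/5, 11/35, 4/35]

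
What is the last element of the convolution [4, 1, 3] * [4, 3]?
Use y[k] = Σ_i a[i]·b[k-i] at k=3. y[3] = 3×3 = 9

9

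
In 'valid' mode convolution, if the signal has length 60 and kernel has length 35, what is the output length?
'Valid' mode counts only positions where the kernel fully overlaps the signal: m - n + 1 = 60 - 35 + 1 = 26

26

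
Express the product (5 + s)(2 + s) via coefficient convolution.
Ascending coefficients: a = [5, 1], b = [2, 1]. c[0] = 5×2 = 10; c[1] = 5×1 + 1×2 = 7; c[2] = 1×1 = 1. Result coefficients: [10, 7, 1] → 10 + 7s + s^2

10 + 7s + s^2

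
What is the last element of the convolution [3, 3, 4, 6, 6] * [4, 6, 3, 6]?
Use y[k] = Σ_i a[i]·b[k-i] at k=7. y[7] = 6×6 = 36

36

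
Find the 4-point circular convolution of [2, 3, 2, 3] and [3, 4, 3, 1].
Use y[k] = Σ_j s[j]·t[(k-j) mod 4]. y[0] = 2×3 + 3×1 + 2×3 + 3×4 = 27; y[1] = 2×4 + 3×3 + 2×1 + 3×3 = 28; y[2] = 2×3 + 3×4 + 2×3 + 3×1 = 27; y[3] = 2×1 + 3×3 + 2×4 + 3×3 = 28. Result: [27, 28, 27, 28]

[27, 28, 27, 28]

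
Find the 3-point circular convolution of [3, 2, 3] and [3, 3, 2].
Use y[k] = Σ_j x[j]·h[(k-j) mod 3]. y[0] = 3×3 + 2×2 + 3×3 = 22; y[1] = 3×3 + 2×3 + 3×2 = 21; y[2] = 3×2 + 2×3 + 3×3 = 21. Result: [22, 21, 21]

[22, 21, 21]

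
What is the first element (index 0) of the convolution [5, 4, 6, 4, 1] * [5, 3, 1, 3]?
Use y[k] = Σ_i a[i]·b[k-i] at k=0. y[0] = 5×5 = 25

25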